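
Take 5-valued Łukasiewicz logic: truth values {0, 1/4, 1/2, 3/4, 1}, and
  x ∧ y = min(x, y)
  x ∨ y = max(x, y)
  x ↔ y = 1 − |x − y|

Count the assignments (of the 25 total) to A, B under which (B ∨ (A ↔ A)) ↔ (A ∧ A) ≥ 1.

value 1: 5 assignments (counts)
value 3/4: 5 assignments
value 1/2: 5 assignments
value 1/4: 5 assignments
value 0: 5 assignments
So 5 of the 25 assignments meet the threshold.

5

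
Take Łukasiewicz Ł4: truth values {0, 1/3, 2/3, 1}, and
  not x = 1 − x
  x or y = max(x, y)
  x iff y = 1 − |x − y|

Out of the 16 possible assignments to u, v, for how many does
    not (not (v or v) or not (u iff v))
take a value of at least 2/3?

u = 0, v = 0 ↦ 0  <
u = 0, v = 1/3 ↦ 1/3  <
u = 0, v = 2/3 ↦ 1/3  <
u = 0, v = 1 ↦ 0  <
u = 1/3, v = 0 ↦ 0  <
u = 1/3, v = 1/3 ↦ 1/3  <
u = 1/3, v = 2/3 ↦ 2/3  ≥
u = 1/3, v = 1 ↦ 1/3  <
u = 2/3, v = 0 ↦ 0  <
u = 2/3, v = 1/3 ↦ 1/3  <
u = 2/3, v = 2/3 ↦ 2/3  ≥
u = 2/3, v = 1 ↦ 2/3  ≥
u = 1, v = 0 ↦ 0  <
u = 1, v = 1/3 ↦ 1/3  <
u = 1, v = 2/3 ↦ 2/3  ≥
u = 1, v = 1 ↦ 1  ≥
So 5 of the 16 assignments meet the threshold.

5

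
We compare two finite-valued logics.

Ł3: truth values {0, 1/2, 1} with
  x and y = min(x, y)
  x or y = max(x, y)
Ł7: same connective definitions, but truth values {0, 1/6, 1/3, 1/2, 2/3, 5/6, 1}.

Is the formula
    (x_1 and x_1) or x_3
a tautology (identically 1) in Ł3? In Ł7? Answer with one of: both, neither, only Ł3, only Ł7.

neither

In Ł3: at x_1 = 0, x_3 = 0 the value is 0 — not a tautology.
In Ł7: at x_1 = 0, x_3 = 0 the value is 0 — not a tautology.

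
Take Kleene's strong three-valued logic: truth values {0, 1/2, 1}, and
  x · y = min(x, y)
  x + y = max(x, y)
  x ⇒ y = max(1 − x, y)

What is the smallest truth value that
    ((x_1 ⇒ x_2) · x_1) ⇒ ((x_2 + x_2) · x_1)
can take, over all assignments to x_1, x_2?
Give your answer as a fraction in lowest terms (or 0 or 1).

Take x_1 = 1/2, x_2 = 0:
x_1 ⇒ x_2 = 1/2 ⇒ 0 = 1/2
(x_1 ⇒ x_2) · x_1 = 1/2 · 1/2 = 1/2
x_2 + x_2 = 0 + 0 = 0
(x_2 + x_2) · x_1 = 0 · 1/2 = 0
((x_1 ⇒ x_2) · x_1) ⇒ ((x_2 + x_2) · x_1) = 1/2 ⇒ 0 = 1/2
No assignment yields a value below 1/2, so this is the minimum.

1/2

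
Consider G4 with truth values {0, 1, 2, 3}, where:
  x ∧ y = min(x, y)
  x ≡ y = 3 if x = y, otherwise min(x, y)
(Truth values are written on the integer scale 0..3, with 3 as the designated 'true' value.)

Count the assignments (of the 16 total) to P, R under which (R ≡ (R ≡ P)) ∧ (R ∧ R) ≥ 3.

1

P = 0, R = 0 ↦ 0  <
P = 0, R = 1 ↦ 0  <
P = 0, R = 2 ↦ 0  <
P = 0, R = 3 ↦ 0  <
P = 1, R = 0 ↦ 0  <
P = 1, R = 1 ↦ 1  <
P = 1, R = 2 ↦ 1  <
P = 1, R = 3 ↦ 1  <
P = 2, R = 0 ↦ 0  <
P = 2, R = 1 ↦ 1  <
P = 2, R = 2 ↦ 2  <
P = 2, R = 3 ↦ 2  <
P = 3, R = 0 ↦ 0  <
P = 3, R = 1 ↦ 1  <
P = 3, R = 2 ↦ 2  <
P = 3, R = 3 ↦ 3  ≥
So 1 of the 16 assignments meets the threshold.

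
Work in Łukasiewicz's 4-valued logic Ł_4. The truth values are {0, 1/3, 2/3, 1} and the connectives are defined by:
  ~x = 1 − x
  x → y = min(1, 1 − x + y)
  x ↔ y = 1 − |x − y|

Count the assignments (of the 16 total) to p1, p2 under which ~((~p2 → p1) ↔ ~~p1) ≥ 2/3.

p1 = 0, p2 = 0 ↦ 0  <
p1 = 0, p2 = 1/3 ↦ 1/3  <
p1 = 0, p2 = 2/3 ↦ 2/3  ≥
p1 = 0, p2 = 1 ↦ 1  ≥
p1 = 1/3, p2 = 0 ↦ 0  <
p1 = 1/3, p2 = 1/3 ↦ 1/3  <
p1 = 1/3, p2 = 2/3 ↦ 2/3  ≥
p1 = 1/3, p2 = 1 ↦ 2/3  ≥
p1 = 2/3, p2 = 0 ↦ 0  <
p1 = 2/3, p2 = 1/3 ↦ 1/3  <
p1 = 2/3, p2 = 2/3 ↦ 1/3  <
p1 = 2/3, p2 = 1 ↦ 1/3  <
p1 = 1, p2 = 0 ↦ 0  <
p1 = 1, p2 = 1/3 ↦ 0  <
p1 = 1, p2 = 2/3 ↦ 0  <
p1 = 1, p2 = 1 ↦ 0  <
So 4 of the 16 assignments meet the threshold.

4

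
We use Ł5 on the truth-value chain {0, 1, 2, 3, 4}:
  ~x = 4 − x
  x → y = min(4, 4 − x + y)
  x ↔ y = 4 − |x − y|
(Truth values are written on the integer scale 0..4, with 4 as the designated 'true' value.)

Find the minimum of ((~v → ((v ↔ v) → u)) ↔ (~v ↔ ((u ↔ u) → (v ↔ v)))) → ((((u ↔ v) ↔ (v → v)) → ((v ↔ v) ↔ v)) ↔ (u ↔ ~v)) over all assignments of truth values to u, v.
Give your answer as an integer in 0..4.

Take u = 0, v = 2:
~v = ~2 = 2
v ↔ v = 2 ↔ 2 = 4
(v ↔ v) → u = 4 → 0 = 0
~v → ((v ↔ v) → u) = 2 → 0 = 2
~v = ~2 = 2
u ↔ u = 0 ↔ 0 = 4
v ↔ v = 2 ↔ 2 = 4
(u ↔ u) → (v ↔ v) = 4 → 4 = 4
~v ↔ ((u ↔ u) → (v ↔ v)) = 2 ↔ 4 = 2
(~v → ((v ↔ v) → u)) ↔ (~v ↔ ((u ↔ u) → (v ↔ v))) = 2 ↔ 2 = 4
u ↔ v = 0 ↔ 2 = 2
v → v = 2 → 2 = 4
(u ↔ v) ↔ (v → v) = 2 ↔ 4 = 2
v ↔ v = 2 ↔ 2 = 4
(v ↔ v) ↔ v = 4 ↔ 2 = 2
((u ↔ v) ↔ (v → v)) → ((v ↔ v) ↔ v) = 2 → 2 = 4
~v = ~2 = 2
u ↔ ~v = 0 ↔ 2 = 2
(((u ↔ v) ↔ (v → v)) → ((v ↔ v) ↔ v)) ↔ (u ↔ ~v) = 4 ↔ 2 = 2
((~v → ((v ↔ v) → u)) ↔ (~v ↔ ((u ↔ u) → (v ↔ v)))) → ((((u ↔ v) ↔ (v → v)) → ((v ↔ v) ↔ v)) ↔ (u ↔ ~v)) = 4 → 2 = 2
No assignment yields a value below 2, so this is the minimum.

2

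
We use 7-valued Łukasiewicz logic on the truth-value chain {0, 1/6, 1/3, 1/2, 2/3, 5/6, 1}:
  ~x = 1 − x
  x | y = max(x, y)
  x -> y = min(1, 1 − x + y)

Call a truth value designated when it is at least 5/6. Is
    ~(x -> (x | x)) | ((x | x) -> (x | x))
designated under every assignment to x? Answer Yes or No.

x = 0 ↦ 1
x = 1/6 ↦ 1
x = 1/3 ↦ 1
x = 1/2 ↦ 1
x = 2/3 ↦ 1
x = 5/6 ↦ 1
x = 1 ↦ 1
Every assignment gives a value ≥ 5/6.

Yes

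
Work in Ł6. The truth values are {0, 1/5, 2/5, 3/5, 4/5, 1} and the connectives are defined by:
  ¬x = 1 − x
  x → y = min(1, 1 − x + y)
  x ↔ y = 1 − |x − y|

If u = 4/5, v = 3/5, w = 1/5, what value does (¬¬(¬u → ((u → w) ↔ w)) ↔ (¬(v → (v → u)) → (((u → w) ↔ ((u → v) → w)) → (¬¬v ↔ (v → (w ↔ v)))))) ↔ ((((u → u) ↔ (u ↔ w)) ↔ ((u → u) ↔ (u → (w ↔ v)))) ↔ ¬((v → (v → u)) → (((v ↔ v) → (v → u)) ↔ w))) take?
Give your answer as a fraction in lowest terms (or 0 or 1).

¬u = ¬4/5 = 1/5
u → w = 4/5 → 1/5 = 2/5
(u → w) ↔ w = 2/5 ↔ 1/5 = 4/5
¬u → ((u → w) ↔ w) = 1/5 → 4/5 = 1
¬(¬u → ((u → w) ↔ w)) = ¬1 = 0
¬¬(¬u → ((u → w) ↔ w)) = ¬0 = 1
v → u = 3/5 → 4/5 = 1
v → (v → u) = 3/5 → 1 = 1
¬(v → (v → u)) = ¬1 = 0
u → w = 4/5 → 1/5 = 2/5
u → v = 4/5 → 3/5 = 4/5
(u → v) → w = 4/5 → 1/5 = 2/5
(u → w) ↔ ((u → v) → w) = 2/5 ↔ 2/5 = 1
¬v = ¬3/5 = 2/5
¬¬v = ¬2/5 = 3/5
w ↔ v = 1/5 ↔ 3/5 = 3/5
v → (w ↔ v) = 3/5 → 3/5 = 1
¬¬v ↔ (v → (w ↔ v)) = 3/5 ↔ 1 = 3/5
((u → w) ↔ ((u → v) → w)) → (¬¬v ↔ (v → (w ↔ v))) = 1 → 3/5 = 3/5
¬(v → (v → u)) → (((u → w) ↔ ((u → v) → w)) → (¬¬v ↔ (v → (w ↔ v)))) = 0 → 3/5 = 1
¬¬(¬u → ((u → w) ↔ w)) ↔ (¬(v → (v → u)) → (((u → w) ↔ ((u → v) → w)) → (¬¬v ↔ (v → (w ↔ v))))) = 1 ↔ 1 = 1
u → u = 4/5 → 4/5 = 1
u ↔ w = 4/5 ↔ 1/5 = 2/5
(u → u) ↔ (u ↔ w) = 1 ↔ 2/5 = 2/5
u → u = 4/5 → 4/5 = 1
w ↔ v = 1/5 ↔ 3/5 = 3/5
u → (w ↔ v) = 4/5 → 3/5 = 4/5
(u → u) ↔ (u → (w ↔ v)) = 1 ↔ 4/5 = 4/5
((u → u) ↔ (u ↔ w)) ↔ ((u → u) ↔ (u → (w ↔ v))) = 2/5 ↔ 4/5 = 3/5
v → u = 3/5 → 4/5 = 1
v → (v → u) = 3/5 → 1 = 1
v ↔ v = 3/5 ↔ 3/5 = 1
v → u = 3/5 → 4/5 = 1
(v ↔ v) → (v → u) = 1 → 1 = 1
((v ↔ v) → (v → u)) ↔ w = 1 ↔ 1/5 = 1/5
(v → (v → u)) → (((v ↔ v) → (v → u)) ↔ w) = 1 → 1/5 = 1/5
¬((v → (v → u)) → (((v ↔ v) → (v → u)) ↔ w)) = ¬1/5 = 4/5
(((u → u) ↔ (u ↔ w)) ↔ ((u → u) ↔ (u → (w ↔ v)))) ↔ ¬((v → (v → u)) → (((v ↔ v) → (v → u)) ↔ w)) = 3/5 ↔ 4/5 = 4/5
(¬¬(¬u → ((u → w) ↔ w)) ↔ (¬(v → (v → u)) → (((u → w) ↔ ((u → v) → w)) → (¬¬v ↔ (v → (w ↔ v)))))) ↔ ((((u → u) ↔ (u ↔ w)) ↔ ((u → u) ↔ (u → (w ↔ v)))) ↔ ¬((v → (v → u)) → (((v ↔ v) → (v → u)) ↔ w))) = 1 ↔ 4/5 = 4/5

4/5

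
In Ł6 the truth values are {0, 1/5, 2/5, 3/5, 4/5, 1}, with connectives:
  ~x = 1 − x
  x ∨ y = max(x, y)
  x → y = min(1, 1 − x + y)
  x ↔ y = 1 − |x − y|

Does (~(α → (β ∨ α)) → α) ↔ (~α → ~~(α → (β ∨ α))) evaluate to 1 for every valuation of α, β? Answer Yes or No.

Yes

At α = 1/5, β = 4/5, for instance:
β ∨ α = 4/5 ∨ 1/5 = 4/5
α → (β ∨ α) = 1/5 → 4/5 = 1
~(α → (β ∨ α)) = ~1 = 0
~(α → (β ∨ α)) → α = 0 → 1/5 = 1
~α = ~1/5 = 4/5
~~(α → (β ∨ α)) = ~0 = 1
~α → ~~(α → (β ∨ α)) = 4/5 → 1 = 1
(~(α → (β ∨ α)) → α) ↔ (~α → ~~(α → (β ∨ α))) = 1 ↔ 1 = 1
and checking the remaining 35 assignments likewise gives ≥ 1 in every case.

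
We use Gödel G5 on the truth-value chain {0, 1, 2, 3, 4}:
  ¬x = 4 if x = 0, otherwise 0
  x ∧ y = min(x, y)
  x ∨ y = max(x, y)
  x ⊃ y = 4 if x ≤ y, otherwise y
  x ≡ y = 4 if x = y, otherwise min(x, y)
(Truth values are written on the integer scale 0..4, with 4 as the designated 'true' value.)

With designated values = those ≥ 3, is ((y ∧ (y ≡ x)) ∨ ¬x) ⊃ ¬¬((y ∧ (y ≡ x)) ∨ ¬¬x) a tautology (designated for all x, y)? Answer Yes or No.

Counterexample: take x = 0, y = 0.
y ≡ x = 0 ≡ 0 = 4
y ∧ (y ≡ x) = 0 ∧ 4 = 0
¬x = ¬0 = 4
(y ∧ (y ≡ x)) ∨ ¬x = 0 ∨ 4 = 4
y ≡ x = 0 ≡ 0 = 4
y ∧ (y ≡ x) = 0 ∧ 4 = 0
¬x = ¬0 = 4
¬¬x = ¬4 = 0
(y ∧ (y ≡ x)) ∨ ¬¬x = 0 ∨ 0 = 0
¬((y ∧ (y ≡ x)) ∨ ¬¬x) = ¬0 = 4
¬¬((y ∧ (y ≡ x)) ∨ ¬¬x) = ¬4 = 0
((y ∧ (y ≡ x)) ∨ ¬x) ⊃ ¬¬((y ∧ (y ≡ x)) ∨ ¬¬x) = 4 ⊃ 0 = 0
This gives 0, which is below 3.

No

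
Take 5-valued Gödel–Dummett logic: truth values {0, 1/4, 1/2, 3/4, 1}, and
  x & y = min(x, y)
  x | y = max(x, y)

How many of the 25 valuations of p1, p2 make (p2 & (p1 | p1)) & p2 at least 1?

value 1: 1 assignment (counts)
value 3/4: 3 assignments
value 1/2: 5 assignments
value 1/4: 7 assignments
value 0: 9 assignments
So 1 of the 25 assignments meets the threshold.

1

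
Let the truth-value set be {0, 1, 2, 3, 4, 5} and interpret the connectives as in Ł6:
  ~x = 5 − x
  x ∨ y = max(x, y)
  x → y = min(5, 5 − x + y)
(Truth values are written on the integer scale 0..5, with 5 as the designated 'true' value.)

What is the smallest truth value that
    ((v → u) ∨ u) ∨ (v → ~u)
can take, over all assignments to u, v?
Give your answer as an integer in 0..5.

Take u = 2, v = 5:
v → u = 5 → 2 = 2
(v → u) ∨ u = 2 ∨ 2 = 2
~u = ~2 = 3
v → ~u = 5 → 3 = 3
((v → u) ∨ u) ∨ (v → ~u) = 2 ∨ 3 = 3
No assignment yields a value below 3, so this is the minimum.

3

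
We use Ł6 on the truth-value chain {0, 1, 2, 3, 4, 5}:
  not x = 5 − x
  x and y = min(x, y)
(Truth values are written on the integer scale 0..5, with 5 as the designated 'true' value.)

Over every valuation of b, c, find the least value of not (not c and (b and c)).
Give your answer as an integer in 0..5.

Take b = 2, c = 2:
not c = not 2 = 3
b and c = 2 and 2 = 2
not c and (b and c) = 3 and 2 = 2
not (not c and (b and c)) = not 2 = 3
No assignment yields a value below 3, so this is the minimum.

3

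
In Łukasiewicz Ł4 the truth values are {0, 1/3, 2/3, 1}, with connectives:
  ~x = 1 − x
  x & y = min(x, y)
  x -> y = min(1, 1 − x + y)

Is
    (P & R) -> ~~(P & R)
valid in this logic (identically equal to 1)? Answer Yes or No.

P = 0, R = 0 ↦ 1
P = 0, R = 1/3 ↦ 1
P = 0, R = 2/3 ↦ 1
P = 0, R = 1 ↦ 1
P = 1/3, R = 0 ↦ 1
P = 1/3, R = 1/3 ↦ 1
P = 1/3, R = 2/3 ↦ 1
P = 1/3, R = 1 ↦ 1
P = 2/3, R = 0 ↦ 1
P = 2/3, R = 1/3 ↦ 1
P = 2/3, R = 2/3 ↦ 1
P = 2/3, R = 1 ↦ 1
P = 1, R = 0 ↦ 1
P = 1, R = 1/3 ↦ 1
P = 1, R = 2/3 ↦ 1
P = 1, R = 1 ↦ 1
Every assignment gives a value ≥ 1.

Yes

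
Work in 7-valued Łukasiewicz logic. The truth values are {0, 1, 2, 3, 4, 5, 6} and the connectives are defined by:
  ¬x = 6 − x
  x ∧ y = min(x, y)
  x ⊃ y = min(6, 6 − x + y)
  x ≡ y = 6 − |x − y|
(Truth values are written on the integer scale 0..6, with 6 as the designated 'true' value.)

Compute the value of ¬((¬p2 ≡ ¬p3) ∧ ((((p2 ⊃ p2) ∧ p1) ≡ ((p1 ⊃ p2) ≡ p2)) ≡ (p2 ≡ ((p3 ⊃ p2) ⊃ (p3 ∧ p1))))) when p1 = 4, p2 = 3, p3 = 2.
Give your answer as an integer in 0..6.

1

¬p2 = ¬3 = 3
¬p3 = ¬2 = 4
¬p2 ≡ ¬p3 = 3 ≡ 4 = 5
p2 ⊃ p2 = 3 ⊃ 3 = 6
(p2 ⊃ p2) ∧ p1 = 6 ∧ 4 = 4
p1 ⊃ p2 = 4 ⊃ 3 = 5
(p1 ⊃ p2) ≡ p2 = 5 ≡ 3 = 4
((p2 ⊃ p2) ∧ p1) ≡ ((p1 ⊃ p2) ≡ p2) = 4 ≡ 4 = 6
p3 ⊃ p2 = 2 ⊃ 3 = 6
p3 ∧ p1 = 2 ∧ 4 = 2
(p3 ⊃ p2) ⊃ (p3 ∧ p1) = 6 ⊃ 2 = 2
p2 ≡ ((p3 ⊃ p2) ⊃ (p3 ∧ p1)) = 3 ≡ 2 = 5
(((p2 ⊃ p2) ∧ p1) ≡ ((p1 ⊃ p2) ≡ p2)) ≡ (p2 ≡ ((p3 ⊃ p2) ⊃ (p3 ∧ p1))) = 6 ≡ 5 = 5
(¬p2 ≡ ¬p3) ∧ ((((p2 ⊃ p2) ∧ p1) ≡ ((p1 ⊃ p2) ≡ p2)) ≡ (p2 ≡ ((p3 ⊃ p2) ⊃ (p3 ∧ p1)))) = 5 ∧ 5 = 5
¬((¬p2 ≡ ¬p3) ∧ ((((p2 ⊃ p2) ∧ p1) ≡ ((p1 ⊃ p2) ≡ p2)) ≡ (p2 ≡ ((p3 ⊃ p2) ⊃ (p3 ∧ p1))))) = ¬5 = 1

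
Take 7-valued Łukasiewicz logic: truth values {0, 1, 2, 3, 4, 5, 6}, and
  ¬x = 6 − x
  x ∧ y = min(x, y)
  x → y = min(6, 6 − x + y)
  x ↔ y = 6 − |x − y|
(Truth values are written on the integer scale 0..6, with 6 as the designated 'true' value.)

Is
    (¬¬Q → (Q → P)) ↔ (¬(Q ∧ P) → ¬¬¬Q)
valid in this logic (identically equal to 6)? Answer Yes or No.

No

Counterexample: take P = 0, Q = 1.
¬Q = ¬1 = 5
¬¬Q = ¬5 = 1
Q → P = 1 → 0 = 5
¬¬Q → (Q → P) = 1 → 5 = 6
Q ∧ P = 1 ∧ 0 = 0
¬(Q ∧ P) = ¬0 = 6
¬Q = ¬1 = 5
¬¬Q = ¬5 = 1
¬¬¬Q = ¬1 = 5
¬(Q ∧ P) → ¬¬¬Q = 6 → 5 = 5
(¬¬Q → (Q → P)) ↔ (¬(Q ∧ P) → ¬¬¬Q) = 6 ↔ 5 = 5
This gives 5 ≠ 6.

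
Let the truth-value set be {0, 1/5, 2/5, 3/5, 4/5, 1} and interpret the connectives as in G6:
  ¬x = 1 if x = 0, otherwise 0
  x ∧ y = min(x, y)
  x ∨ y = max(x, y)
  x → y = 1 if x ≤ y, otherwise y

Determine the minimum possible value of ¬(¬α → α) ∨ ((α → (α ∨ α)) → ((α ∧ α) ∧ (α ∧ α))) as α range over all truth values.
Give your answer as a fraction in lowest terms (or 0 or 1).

1/5

Take α = 1/5:
¬α = ¬1/5 = 0
¬α → α = 0 → 1/5 = 1
¬(¬α → α) = ¬1 = 0
α ∨ α = 1/5 ∨ 1/5 = 1/5
α → (α ∨ α) = 1/5 → 1/5 = 1
α ∧ α = 1/5 ∧ 1/5 = 1/5
α ∧ α = 1/5 ∧ 1/5 = 1/5
(α ∧ α) ∧ (α ∧ α) = 1/5 ∧ 1/5 = 1/5
(α → (α ∨ α)) → ((α ∧ α) ∧ (α ∧ α)) = 1 → 1/5 = 1/5
¬(¬α → α) ∨ ((α → (α ∨ α)) → ((α ∧ α) ∧ (α ∧ α))) = 0 ∨ 1/5 = 1/5
No assignment yields a value below 1/5, so this is the minimum.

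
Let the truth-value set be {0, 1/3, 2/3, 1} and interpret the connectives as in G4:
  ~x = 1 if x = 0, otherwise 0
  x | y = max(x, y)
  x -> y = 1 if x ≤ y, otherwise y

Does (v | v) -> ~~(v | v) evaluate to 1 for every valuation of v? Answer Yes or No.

v = 0 ↦ 1
v = 1/3 ↦ 1
v = 2/3 ↦ 1
v = 1 ↦ 1
Every assignment gives a value ≥ 1.

Yes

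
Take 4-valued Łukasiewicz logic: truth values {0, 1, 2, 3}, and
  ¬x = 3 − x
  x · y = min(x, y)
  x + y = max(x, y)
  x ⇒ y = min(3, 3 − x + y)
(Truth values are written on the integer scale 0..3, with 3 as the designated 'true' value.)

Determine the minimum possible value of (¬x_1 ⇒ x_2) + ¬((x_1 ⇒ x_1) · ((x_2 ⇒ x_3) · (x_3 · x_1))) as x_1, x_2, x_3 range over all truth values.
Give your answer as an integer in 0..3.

2

Take x_1 = 1, x_2 = 0, x_3 = 1:
¬x_1 = ¬1 = 2
¬x_1 ⇒ x_2 = 2 ⇒ 0 = 1
x_1 ⇒ x_1 = 1 ⇒ 1 = 3
x_2 ⇒ x_3 = 0 ⇒ 1 = 3
x_3 · x_1 = 1 · 1 = 1
(x_2 ⇒ x_3) · (x_3 · x_1) = 3 · 1 = 1
(x_1 ⇒ x_1) · ((x_2 ⇒ x_3) · (x_3 · x_1)) = 3 · 1 = 1
¬((x_1 ⇒ x_1) · ((x_2 ⇒ x_3) · (x_3 · x_1))) = ¬1 = 2
(¬x_1 ⇒ x_2) + ¬((x_1 ⇒ x_1) · ((x_2 ⇒ x_3) · (x_3 · x_1))) = 1 + 2 = 2
No assignment yields a value below 2, so this is the minimum.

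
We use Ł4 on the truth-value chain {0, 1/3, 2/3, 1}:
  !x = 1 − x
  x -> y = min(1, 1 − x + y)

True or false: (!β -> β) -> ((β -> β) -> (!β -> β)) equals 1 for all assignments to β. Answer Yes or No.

Yes

β = 0 ↦ 1
β = 1/3 ↦ 1
β = 2/3 ↦ 1
β = 1 ↦ 1
Every assignment gives a value ≥ 1.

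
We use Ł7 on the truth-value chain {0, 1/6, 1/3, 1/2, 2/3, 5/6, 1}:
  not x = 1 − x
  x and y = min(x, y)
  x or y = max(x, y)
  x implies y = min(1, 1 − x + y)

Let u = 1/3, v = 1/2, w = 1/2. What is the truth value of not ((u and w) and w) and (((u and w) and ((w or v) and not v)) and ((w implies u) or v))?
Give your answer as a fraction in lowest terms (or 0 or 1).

1/3

u and w = 1/3 and 1/2 = 1/3
(u and w) and w = 1/3 and 1/2 = 1/3
not ((u and w) and w) = not 1/3 = 2/3
u and w = 1/3 and 1/2 = 1/3
w or v = 1/2 or 1/2 = 1/2
not v = not 1/2 = 1/2
(w or v) and not v = 1/2 and 1/2 = 1/2
(u and w) and ((w or v) and not v) = 1/3 and 1/2 = 1/3
w implies u = 1/2 implies 1/3 = 5/6
(w implies u) or v = 5/6 or 1/2 = 5/6
((u and w) and ((w or v) and not v)) and ((w implies u) or v) = 1/3 and 5/6 = 1/3
not ((u and w) and w) and (((u and w) and ((w or v) and not v)) and ((w implies u) or v)) = 2/3 and 1/3 = 1/3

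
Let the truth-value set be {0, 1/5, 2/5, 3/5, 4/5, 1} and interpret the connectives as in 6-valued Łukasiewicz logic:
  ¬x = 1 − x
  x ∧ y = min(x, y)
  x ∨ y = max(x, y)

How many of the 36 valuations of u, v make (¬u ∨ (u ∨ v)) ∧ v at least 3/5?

18

value 1: 6 assignments (counts)
value 4/5: 6 assignments (counts)
value 3/5: 6 assignments (counts)
value 2/5: 6 assignments
value 1/5: 6 assignments
value 0: 6 assignments
So 18 of the 36 assignments meet the threshold.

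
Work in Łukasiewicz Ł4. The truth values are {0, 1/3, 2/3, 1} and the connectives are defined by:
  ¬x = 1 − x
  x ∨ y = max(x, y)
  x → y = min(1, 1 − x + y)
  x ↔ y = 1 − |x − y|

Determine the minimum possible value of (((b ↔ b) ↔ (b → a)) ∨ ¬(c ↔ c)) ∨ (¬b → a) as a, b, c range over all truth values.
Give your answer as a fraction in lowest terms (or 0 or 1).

Take a = 0, b = 1/3, c = 0:
b ↔ b = 1/3 ↔ 1/3 = 1
b → a = 1/3 → 0 = 2/3
(b ↔ b) ↔ (b → a) = 1 ↔ 2/3 = 2/3
c ↔ c = 0 ↔ 0 = 1
¬(c ↔ c) = ¬1 = 0
((b ↔ b) ↔ (b → a)) ∨ ¬(c ↔ c) = 2/3 ∨ 0 = 2/3
¬b = ¬1/3 = 2/3
¬b → a = 2/3 → 0 = 1/3
(((b ↔ b) ↔ (b → a)) ∨ ¬(c ↔ c)) ∨ (¬b → a) = 2/3 ∨ 1/3 = 2/3
No assignment yields a value below 2/3, so this is the minimum.

2/3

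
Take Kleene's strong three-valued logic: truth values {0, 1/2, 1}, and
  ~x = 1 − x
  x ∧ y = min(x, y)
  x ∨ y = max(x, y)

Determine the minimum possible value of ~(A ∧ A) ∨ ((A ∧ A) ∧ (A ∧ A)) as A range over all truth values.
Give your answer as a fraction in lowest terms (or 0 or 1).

Take A = 1/2:
A ∧ A = 1/2 ∧ 1/2 = 1/2
~(A ∧ A) = ~1/2 = 1/2
A ∧ A = 1/2 ∧ 1/2 = 1/2
A ∧ A = 1/2 ∧ 1/2 = 1/2
(A ∧ A) ∧ (A ∧ A) = 1/2 ∧ 1/2 = 1/2
~(A ∧ A) ∨ ((A ∧ A) ∧ (A ∧ A)) = 1/2 ∨ 1/2 = 1/2
No assignment yields a value below 1/2, so this is the minimum.

1/2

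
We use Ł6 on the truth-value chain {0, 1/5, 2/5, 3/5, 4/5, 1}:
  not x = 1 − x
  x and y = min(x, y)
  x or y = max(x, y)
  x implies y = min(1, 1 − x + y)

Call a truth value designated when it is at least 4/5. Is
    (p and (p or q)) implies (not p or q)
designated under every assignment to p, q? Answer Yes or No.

No

Counterexample: take p = 4/5, q = 0.
p or q = 4/5 or 0 = 4/5
p and (p or q) = 4/5 and 4/5 = 4/5
not p = not 4/5 = 1/5
not p or q = 1/5 or 0 = 1/5
(p and (p or q)) implies (not p or q) = 4/5 implies 1/5 = 2/5
This gives 2/5, which is below 4/5.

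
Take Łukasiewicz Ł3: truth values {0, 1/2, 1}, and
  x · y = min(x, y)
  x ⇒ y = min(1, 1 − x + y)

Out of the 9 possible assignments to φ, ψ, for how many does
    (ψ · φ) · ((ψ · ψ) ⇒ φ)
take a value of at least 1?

1

φ = 0, ψ = 0 ↦ 0  <
φ = 0, ψ = 1/2 ↦ 0  <
φ = 0, ψ = 1 ↦ 0  <
φ = 1/2, ψ = 0 ↦ 0  <
φ = 1/2, ψ = 1/2 ↦ 1/2  <
φ = 1/2, ψ = 1 ↦ 1/2  <
φ = 1, ψ = 0 ↦ 0  <
φ = 1, ψ = 1/2 ↦ 1/2  <
φ = 1, ψ = 1 ↦ 1  ≥
So 1 of the 9 assignments meets the threshold.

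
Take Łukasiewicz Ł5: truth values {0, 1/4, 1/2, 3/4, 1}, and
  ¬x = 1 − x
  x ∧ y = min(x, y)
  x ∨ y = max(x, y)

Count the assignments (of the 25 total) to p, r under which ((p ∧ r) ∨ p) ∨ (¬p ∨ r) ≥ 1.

13

value 1: 13 assignments (counts)
value 3/4: 9 assignments
value 1/2: 3 assignments
So 13 of the 25 assignments meet the threshold.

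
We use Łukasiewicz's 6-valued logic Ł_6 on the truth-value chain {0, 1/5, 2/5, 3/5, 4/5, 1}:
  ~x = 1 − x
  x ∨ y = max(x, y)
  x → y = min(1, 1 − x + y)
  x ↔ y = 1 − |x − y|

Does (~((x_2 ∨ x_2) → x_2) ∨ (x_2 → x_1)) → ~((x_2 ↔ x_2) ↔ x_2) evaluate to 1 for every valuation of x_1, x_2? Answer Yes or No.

Counterexample: take x_1 = 1/5, x_2 = 1/5.
x_2 ∨ x_2 = 1/5 ∨ 1/5 = 1/5
(x_2 ∨ x_2) → x_2 = 1/5 → 1/5 = 1
~((x_2 ∨ x_2) → x_2) = ~1 = 0
x_2 → x_1 = 1/5 → 1/5 = 1
~((x_2 ∨ x_2) → x_2) ∨ (x_2 → x_1) = 0 ∨ 1 = 1
x_2 ↔ x_2 = 1/5 ↔ 1/5 = 1
(x_2 ↔ x_2) ↔ x_2 = 1 ↔ 1/5 = 1/5
~((x_2 ↔ x_2) ↔ x_2) = ~1/5 = 4/5
(~((x_2 ∨ x_2) → x_2) ∨ (x_2 → x_1)) → ~((x_2 ↔ x_2) ↔ x_2) = 1 → 4/5 = 4/5
This gives 4/5 ≠ 1.

No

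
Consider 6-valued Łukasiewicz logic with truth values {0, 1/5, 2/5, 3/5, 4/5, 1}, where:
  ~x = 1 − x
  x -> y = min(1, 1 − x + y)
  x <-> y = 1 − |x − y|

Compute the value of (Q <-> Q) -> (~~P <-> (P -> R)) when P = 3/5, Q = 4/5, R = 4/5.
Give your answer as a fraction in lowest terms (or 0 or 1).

3/5

Q <-> Q = 4/5 <-> 4/5 = 1
~P = ~3/5 = 2/5
~~P = ~2/5 = 3/5
P -> R = 3/5 -> 4/5 = 1
~~P <-> (P -> R) = 3/5 <-> 1 = 3/5
(Q <-> Q) -> (~~P <-> (P -> R)) = 1 -> 3/5 = 3/5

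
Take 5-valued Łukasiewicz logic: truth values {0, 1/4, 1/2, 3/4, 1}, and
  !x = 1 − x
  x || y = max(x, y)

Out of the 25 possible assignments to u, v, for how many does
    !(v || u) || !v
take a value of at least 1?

value 1: 5 assignments (counts)
value 3/4: 5 assignments
value 1/2: 5 assignments
value 1/4: 5 assignments
value 0: 5 assignments
So 5 of the 25 assignments meet the threshold.

5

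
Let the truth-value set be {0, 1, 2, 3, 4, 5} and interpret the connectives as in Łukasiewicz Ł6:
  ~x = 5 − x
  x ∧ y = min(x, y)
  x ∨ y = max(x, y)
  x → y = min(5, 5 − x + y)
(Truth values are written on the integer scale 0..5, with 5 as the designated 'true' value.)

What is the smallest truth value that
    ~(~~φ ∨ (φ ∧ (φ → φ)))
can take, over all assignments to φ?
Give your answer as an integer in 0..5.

Take φ = 5:
~φ = ~5 = 0
~~φ = ~0 = 5
φ → φ = 5 → 5 = 5
φ ∧ (φ → φ) = 5 ∧ 5 = 5
~~φ ∨ (φ ∧ (φ → φ)) = 5 ∨ 5 = 5
~(~~φ ∨ (φ ∧ (φ → φ))) = ~5 = 0
No assignment yields a value below 0, so this is the minimum.

0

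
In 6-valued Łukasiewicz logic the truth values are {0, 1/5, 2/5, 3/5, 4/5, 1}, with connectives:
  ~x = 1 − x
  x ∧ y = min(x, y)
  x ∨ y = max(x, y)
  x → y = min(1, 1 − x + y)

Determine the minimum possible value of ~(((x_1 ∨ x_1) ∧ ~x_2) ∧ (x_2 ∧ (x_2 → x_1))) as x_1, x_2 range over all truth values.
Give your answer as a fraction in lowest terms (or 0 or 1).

3/5

Take x_1 = 2/5, x_2 = 2/5:
x_1 ∨ x_1 = 2/5 ∨ 2/5 = 2/5
~x_2 = ~2/5 = 3/5
(x_1 ∨ x_1) ∧ ~x_2 = 2/5 ∧ 3/5 = 2/5
x_2 → x_1 = 2/5 → 2/5 = 1
x_2 ∧ (x_2 → x_1) = 2/5 ∧ 1 = 2/5
((x_1 ∨ x_1) ∧ ~x_2) ∧ (x_2 ∧ (x_2 → x_1)) = 2/5 ∧ 2/5 = 2/5
~(((x_1 ∨ x_1) ∧ ~x_2) ∧ (x_2 ∧ (x_2 → x_1))) = ~2/5 = 3/5
No assignment yields a value below 3/5, so this is the minimum.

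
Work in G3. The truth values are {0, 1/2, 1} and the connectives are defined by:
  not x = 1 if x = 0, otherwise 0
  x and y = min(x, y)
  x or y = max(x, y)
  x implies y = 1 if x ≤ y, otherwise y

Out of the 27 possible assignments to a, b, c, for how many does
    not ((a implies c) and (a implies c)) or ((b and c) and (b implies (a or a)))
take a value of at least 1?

7

value 1: 7 assignments (counts)
value 1/2: 7 assignments
value 0: 13 assignments
So 7 of the 27 assignments meet the threshold.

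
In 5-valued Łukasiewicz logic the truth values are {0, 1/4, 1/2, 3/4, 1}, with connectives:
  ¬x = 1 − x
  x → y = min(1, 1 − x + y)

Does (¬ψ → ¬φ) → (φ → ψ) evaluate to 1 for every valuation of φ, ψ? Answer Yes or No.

At φ = 0, ψ = 1/4, for instance:
¬ψ = ¬1/4 = 3/4
¬φ = ¬0 = 1
¬ψ → ¬φ = 3/4 → 1 = 1
φ → ψ = 0 → 1/4 = 1
(¬ψ → ¬φ) → (φ → ψ) = 1 → 1 = 1
and checking the remaining 24 assignments likewise gives ≥ 1 in every case.

Yes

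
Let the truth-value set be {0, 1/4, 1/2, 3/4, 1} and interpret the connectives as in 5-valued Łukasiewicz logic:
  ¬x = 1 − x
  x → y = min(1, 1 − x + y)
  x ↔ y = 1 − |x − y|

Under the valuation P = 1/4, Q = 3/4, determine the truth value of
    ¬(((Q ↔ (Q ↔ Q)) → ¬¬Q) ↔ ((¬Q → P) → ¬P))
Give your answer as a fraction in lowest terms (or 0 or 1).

1/4

Q ↔ Q = 3/4 ↔ 3/4 = 1
Q ↔ (Q ↔ Q) = 3/4 ↔ 1 = 3/4
¬Q = ¬3/4 = 1/4
¬¬Q = ¬1/4 = 3/4
(Q ↔ (Q ↔ Q)) → ¬¬Q = 3/4 → 3/4 = 1
¬Q = ¬3/4 = 1/4
¬Q → P = 1/4 → 1/4 = 1
¬P = ¬1/4 = 3/4
(¬Q → P) → ¬P = 1 → 3/4 = 3/4
((Q ↔ (Q ↔ Q)) → ¬¬Q) ↔ ((¬Q → P) → ¬P) = 1 ↔ 3/4 = 3/4
¬(((Q ↔ (Q ↔ Q)) → ¬¬Q) ↔ ((¬Q → P) → ¬P)) = ¬3/4 = 1/4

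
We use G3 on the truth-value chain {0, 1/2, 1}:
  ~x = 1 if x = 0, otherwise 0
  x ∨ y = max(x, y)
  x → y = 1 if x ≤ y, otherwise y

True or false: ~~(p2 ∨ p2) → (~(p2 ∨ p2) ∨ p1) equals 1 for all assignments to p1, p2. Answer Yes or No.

Counterexample: take p1 = 0, p2 = 1/2.
p2 ∨ p2 = 1/2 ∨ 1/2 = 1/2
~(p2 ∨ p2) = ~1/2 = 0
~~(p2 ∨ p2) = ~0 = 1
p2 ∨ p2 = 1/2 ∨ 1/2 = 1/2
~(p2 ∨ p2) = ~1/2 = 0
~(p2 ∨ p2) ∨ p1 = 0 ∨ 0 = 0
~~(p2 ∨ p2) → (~(p2 ∨ p2) ∨ p1) = 1 → 0 = 0
This gives 0 ≠ 1.

No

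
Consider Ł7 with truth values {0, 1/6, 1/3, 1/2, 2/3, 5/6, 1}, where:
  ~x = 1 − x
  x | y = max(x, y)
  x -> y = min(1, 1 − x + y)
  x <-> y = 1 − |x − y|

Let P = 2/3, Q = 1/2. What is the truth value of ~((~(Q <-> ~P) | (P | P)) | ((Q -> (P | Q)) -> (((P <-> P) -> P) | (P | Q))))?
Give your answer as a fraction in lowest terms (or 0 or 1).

~P = ~2/3 = 1/3
Q <-> ~P = 1/2 <-> 1/3 = 5/6
~(Q <-> ~P) = ~5/6 = 1/6
P | P = 2/3 | 2/3 = 2/3
~(Q <-> ~P) | (P | P) = 1/6 | 2/3 = 2/3
P | Q = 2/3 | 1/2 = 2/3
Q -> (P | Q) = 1/2 -> 2/3 = 1
P <-> P = 2/3 <-> 2/3 = 1
(P <-> P) -> P = 1 -> 2/3 = 2/3
P | Q = 2/3 | 1/2 = 2/3
((P <-> P) -> P) | (P | Q) = 2/3 | 2/3 = 2/3
(Q -> (P | Q)) -> (((P <-> P) -> P) | (P | Q)) = 1 -> 2/3 = 2/3
(~(Q <-> ~P) | (P | P)) | ((Q -> (P | Q)) -> (((P <-> P) -> P) | (P | Q))) = 2/3 | 2/3 = 2/3
~((~(Q <-> ~P) | (P | P)) | ((Q -> (P | Q)) -> (((P <-> P) -> P) | (P | Q)))) = ~2/3 = 1/3

1/3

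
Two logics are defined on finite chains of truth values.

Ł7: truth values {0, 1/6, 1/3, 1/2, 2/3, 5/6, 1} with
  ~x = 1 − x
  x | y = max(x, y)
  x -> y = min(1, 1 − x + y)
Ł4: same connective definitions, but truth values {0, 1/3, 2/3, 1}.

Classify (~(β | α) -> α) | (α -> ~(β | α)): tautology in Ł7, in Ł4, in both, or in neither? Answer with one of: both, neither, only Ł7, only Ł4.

In Ł7: every assignment gives 1 — tautology.
In Ł4: every assignment gives 1 — tautology.

both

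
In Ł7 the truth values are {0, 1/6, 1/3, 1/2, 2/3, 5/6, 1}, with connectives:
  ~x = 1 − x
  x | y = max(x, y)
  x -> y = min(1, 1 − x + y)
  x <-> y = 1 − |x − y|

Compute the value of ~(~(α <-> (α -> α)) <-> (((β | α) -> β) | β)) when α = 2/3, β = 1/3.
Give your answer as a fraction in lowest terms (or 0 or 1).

α -> α = 2/3 -> 2/3 = 1
α <-> (α -> α) = 2/3 <-> 1 = 2/3
~(α <-> (α -> α)) = ~2/3 = 1/3
β | α = 1/3 | 2/3 = 2/3
(β | α) -> β = 2/3 -> 1/3 = 2/3
((β | α) -> β) | β = 2/3 | 1/3 = 2/3
~(α <-> (α -> α)) <-> (((β | α) -> β) | β) = 1/3 <-> 2/3 = 2/3
~(~(α <-> (α -> α)) <-> (((β | α) -> β) | β)) = ~2/3 = 1/3

1/3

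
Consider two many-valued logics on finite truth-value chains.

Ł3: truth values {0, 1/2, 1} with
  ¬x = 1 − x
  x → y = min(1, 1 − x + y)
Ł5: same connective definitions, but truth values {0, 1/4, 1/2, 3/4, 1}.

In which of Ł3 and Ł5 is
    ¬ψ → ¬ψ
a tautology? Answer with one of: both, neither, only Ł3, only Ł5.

In Ł3: every assignment gives 1 — tautology.
In Ł5: every assignment gives 1 — tautology.

both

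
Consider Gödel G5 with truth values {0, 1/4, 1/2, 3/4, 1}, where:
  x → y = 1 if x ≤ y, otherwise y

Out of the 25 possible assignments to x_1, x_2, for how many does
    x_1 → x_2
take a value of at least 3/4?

value 1: 15 assignments (counts)
value 3/4: 1 assignment (counts)
value 1/2: 2 assignments
value 1/4: 3 assignments
value 0: 4 assignments
So 16 of the 25 assignments meet the threshold.

16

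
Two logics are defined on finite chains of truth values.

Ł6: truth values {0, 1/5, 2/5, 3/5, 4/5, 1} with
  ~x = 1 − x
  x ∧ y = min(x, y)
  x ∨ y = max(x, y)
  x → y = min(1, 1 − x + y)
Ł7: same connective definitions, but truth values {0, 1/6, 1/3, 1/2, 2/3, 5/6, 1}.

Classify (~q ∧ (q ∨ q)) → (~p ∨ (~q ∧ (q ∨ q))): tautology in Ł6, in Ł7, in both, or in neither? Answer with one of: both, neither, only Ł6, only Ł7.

In Ł6: every assignment gives 1 — tautology.
In Ł7: every assignment gives 1 — tautology.

both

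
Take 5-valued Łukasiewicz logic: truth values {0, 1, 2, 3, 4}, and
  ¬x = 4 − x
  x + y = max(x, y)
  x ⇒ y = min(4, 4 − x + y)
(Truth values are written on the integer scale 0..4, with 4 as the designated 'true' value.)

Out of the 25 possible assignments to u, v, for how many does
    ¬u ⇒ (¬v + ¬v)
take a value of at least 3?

value 4: 15 assignments (counts)
value 3: 4 assignments (counts)
value 2: 3 assignments
value 1: 2 assignments
value 0: 1 assignment
So 19 of the 25 assignments meet the threshold.

19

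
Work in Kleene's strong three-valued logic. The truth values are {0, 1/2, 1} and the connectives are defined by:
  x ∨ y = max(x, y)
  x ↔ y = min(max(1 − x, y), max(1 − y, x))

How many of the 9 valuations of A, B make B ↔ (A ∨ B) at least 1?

4

A = 0, B = 0 ↦ 1  ≥
A = 0, B = 1/2 ↦ 1/2  <
A = 0, B = 1 ↦ 1  ≥
A = 1/2, B = 0 ↦ 1/2  <
A = 1/2, B = 1/2 ↦ 1/2  <
A = 1/2, B = 1 ↦ 1  ≥
A = 1, B = 0 ↦ 0  <
A = 1, B = 1/2 ↦ 1/2  <
A = 1, B = 1 ↦ 1  ≥
So 4 of the 9 assignments meet the threshold.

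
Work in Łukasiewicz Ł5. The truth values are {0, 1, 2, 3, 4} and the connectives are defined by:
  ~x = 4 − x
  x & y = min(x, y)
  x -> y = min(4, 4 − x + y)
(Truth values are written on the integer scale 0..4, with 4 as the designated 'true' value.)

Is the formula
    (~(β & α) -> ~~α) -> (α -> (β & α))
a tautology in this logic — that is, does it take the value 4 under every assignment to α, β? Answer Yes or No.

Counterexample: take α = 3, β = 0.
β & α = 0 & 3 = 0
~(β & α) = ~0 = 4
~α = ~3 = 1
~~α = ~1 = 3
~(β & α) -> ~~α = 4 -> 3 = 3
β & α = 0 & 3 = 0
α -> (β & α) = 3 -> 0 = 1
(~(β & α) -> ~~α) -> (α -> (β & α)) = 3 -> 1 = 2
This gives 2 ≠ 4.

No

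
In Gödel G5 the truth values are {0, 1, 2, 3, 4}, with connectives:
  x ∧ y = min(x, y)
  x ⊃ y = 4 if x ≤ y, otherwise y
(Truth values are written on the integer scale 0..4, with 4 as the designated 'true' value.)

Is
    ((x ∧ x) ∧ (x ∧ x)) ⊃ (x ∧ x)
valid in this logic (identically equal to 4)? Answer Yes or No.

x = 0 ↦ 4
x = 1 ↦ 4
x = 2 ↦ 4
x = 3 ↦ 4
x = 4 ↦ 4
Every assignment gives a value ≥ 4.

Yes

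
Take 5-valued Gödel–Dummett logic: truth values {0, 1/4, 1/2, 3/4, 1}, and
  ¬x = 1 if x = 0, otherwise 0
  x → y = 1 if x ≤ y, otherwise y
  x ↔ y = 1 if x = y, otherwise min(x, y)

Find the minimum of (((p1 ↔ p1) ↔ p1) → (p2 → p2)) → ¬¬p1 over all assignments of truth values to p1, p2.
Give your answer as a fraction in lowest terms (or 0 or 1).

Take p1 = 0, p2 = 0:
p1 ↔ p1 = 0 ↔ 0 = 1
(p1 ↔ p1) ↔ p1 = 1 ↔ 0 = 0
p2 → p2 = 0 → 0 = 1
((p1 ↔ p1) ↔ p1) → (p2 → p2) = 0 → 1 = 1
¬p1 = ¬0 = 1
¬¬p1 = ¬1 = 0
(((p1 ↔ p1) ↔ p1) → (p2 → p2)) → ¬¬p1 = 1 → 0 = 0
No assignment yields a value below 0, so this is the minimum.

0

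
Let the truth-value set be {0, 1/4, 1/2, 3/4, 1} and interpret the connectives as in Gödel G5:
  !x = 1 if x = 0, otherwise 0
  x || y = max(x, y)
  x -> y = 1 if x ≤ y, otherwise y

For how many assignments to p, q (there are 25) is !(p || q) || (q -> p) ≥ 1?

value 1: 15 assignments (counts)
value 3/4: 1 assignment
value 1/2: 2 assignments
value 1/4: 3 assignments
value 0: 4 assignments
So 15 of the 25 assignments meet the threshold.

15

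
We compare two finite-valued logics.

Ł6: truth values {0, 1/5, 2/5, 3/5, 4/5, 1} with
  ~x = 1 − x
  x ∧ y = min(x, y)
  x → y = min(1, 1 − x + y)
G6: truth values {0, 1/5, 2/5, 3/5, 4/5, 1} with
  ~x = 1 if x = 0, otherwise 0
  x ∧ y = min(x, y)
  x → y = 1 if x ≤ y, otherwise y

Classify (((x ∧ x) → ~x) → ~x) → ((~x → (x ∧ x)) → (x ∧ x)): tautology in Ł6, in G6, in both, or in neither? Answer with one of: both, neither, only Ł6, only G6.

In Ł6: every assignment gives 1 — tautology.
In G6: at x = 1/5 the value is 1/5 — not a tautology.

only Ł6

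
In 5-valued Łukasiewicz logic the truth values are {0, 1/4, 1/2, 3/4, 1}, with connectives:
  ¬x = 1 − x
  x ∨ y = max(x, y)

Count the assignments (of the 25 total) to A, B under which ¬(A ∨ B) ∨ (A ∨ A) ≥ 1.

6

value 1: 6 assignments (counts)
value 3/4: 8 assignments
value 1/2: 7 assignments
value 1/4: 3 assignments
value 0: 1 assignment
So 6 of the 25 assignments meet the threshold.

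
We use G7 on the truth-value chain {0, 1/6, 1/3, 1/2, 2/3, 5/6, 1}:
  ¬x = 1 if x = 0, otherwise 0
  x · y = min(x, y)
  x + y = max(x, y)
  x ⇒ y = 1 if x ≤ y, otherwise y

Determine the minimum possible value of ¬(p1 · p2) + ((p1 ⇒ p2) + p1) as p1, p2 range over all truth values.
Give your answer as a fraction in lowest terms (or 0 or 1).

Take p1 = 1/3, p2 = 1/6:
p1 · p2 = 1/3 · 1/6 = 1/6
¬(p1 · p2) = ¬1/6 = 0
p1 ⇒ p2 = 1/3 ⇒ 1/6 = 1/6
(p1 ⇒ p2) + p1 = 1/6 + 1/3 = 1/3
¬(p1 · p2) + ((p1 ⇒ p2) + p1) = 0 + 1/3 = 1/3
No assignment yields a value below 1/3, so this is the minimum.

1/3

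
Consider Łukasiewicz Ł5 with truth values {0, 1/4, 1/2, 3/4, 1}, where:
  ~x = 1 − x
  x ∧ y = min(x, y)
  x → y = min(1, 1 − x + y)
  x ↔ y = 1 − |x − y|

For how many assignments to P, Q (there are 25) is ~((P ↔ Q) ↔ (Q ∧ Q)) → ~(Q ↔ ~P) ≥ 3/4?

22

value 1: 17 assignments (counts)
value 3/4: 5 assignments (counts)
value 1/2: 2 assignments
value 0: 1 assignment
So 22 of the 25 assignments meet the threshold.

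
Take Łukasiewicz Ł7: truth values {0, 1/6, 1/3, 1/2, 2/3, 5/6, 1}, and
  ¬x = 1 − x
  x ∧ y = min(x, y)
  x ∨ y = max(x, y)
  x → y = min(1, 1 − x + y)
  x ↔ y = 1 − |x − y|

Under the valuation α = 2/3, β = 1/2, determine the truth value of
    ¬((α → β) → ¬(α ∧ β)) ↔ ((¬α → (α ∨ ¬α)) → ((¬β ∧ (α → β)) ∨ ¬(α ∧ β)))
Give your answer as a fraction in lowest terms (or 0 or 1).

α → β = 2/3 → 1/2 = 5/6
α ∧ β = 2/3 ∧ 1/2 = 1/2
¬(α ∧ β) = ¬1/2 = 1/2
(α → β) → ¬(α ∧ β) = 5/6 → 1/2 = 2/3
¬((α → β) → ¬(α ∧ β)) = ¬2/3 = 1/3
¬α = ¬2/3 = 1/3
¬α = ¬2/3 = 1/3
α ∨ ¬α = 2/3 ∨ 1/3 = 2/3
¬α → (α ∨ ¬α) = 1/3 → 2/3 = 1
¬β = ¬1/2 = 1/2
α → β = 2/3 → 1/2 = 5/6
¬β ∧ (α → β) = 1/2 ∧ 5/6 = 1/2
α ∧ β = 2/3 ∧ 1/2 = 1/2
¬(α ∧ β) = ¬1/2 = 1/2
(¬β ∧ (α → β)) ∨ ¬(α ∧ β) = 1/2 ∨ 1/2 = 1/2
(¬α → (α ∨ ¬α)) → ((¬β ∧ (α → β)) ∨ ¬(α ∧ β)) = 1 → 1/2 = 1/2
¬((α → β) → ¬(α ∧ β)) ↔ ((¬α → (α ∨ ¬α)) → ((¬β ∧ (α → β)) ∨ ¬(α ∧ β))) = 1/3 ↔ 1/2 = 5/6

5/6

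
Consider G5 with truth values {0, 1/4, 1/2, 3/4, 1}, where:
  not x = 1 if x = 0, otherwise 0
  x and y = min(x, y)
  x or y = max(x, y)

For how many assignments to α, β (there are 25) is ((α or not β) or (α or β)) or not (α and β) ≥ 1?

value 1: 16 assignments (counts)
value 3/4: 5 assignments
value 1/2: 3 assignments
value 1/4: 1 assignment
So 16 of the 25 assignments meet the threshold.

16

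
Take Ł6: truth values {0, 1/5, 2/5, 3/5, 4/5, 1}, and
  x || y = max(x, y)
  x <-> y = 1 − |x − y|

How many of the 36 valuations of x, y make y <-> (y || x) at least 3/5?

value 1: 21 assignments (counts)
value 4/5: 5 assignments (counts)
value 3/5: 4 assignments (counts)
value 2/5: 3 assignments
value 1/5: 2 assignments
value 0: 1 assignment
So 30 of the 36 assignments meet the threshold.

30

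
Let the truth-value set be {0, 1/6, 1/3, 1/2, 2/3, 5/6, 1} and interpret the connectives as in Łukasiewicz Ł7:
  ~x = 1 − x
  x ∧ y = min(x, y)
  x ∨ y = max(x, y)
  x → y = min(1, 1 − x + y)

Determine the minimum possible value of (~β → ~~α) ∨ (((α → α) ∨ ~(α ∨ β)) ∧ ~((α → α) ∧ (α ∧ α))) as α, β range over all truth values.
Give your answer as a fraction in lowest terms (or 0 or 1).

Take α = 1/2, β = 0:
~β = ~0 = 1
~α = ~1/2 = 1/2
~~α = ~1/2 = 1/2
~β → ~~α = 1 → 1/2 = 1/2
α → α = 1/2 → 1/2 = 1
α ∨ β = 1/2 ∨ 0 = 1/2
~(α ∨ β) = ~1/2 = 1/2
(α → α) ∨ ~(α ∨ β) = 1 ∨ 1/2 = 1
α → α = 1/2 → 1/2 = 1
α ∧ α = 1/2 ∧ 1/2 = 1/2
(α → α) ∧ (α ∧ α) = 1 ∧ 1/2 = 1/2
~((α → α) ∧ (α ∧ α)) = ~1/2 = 1/2
((α → α) ∨ ~(α ∨ β)) ∧ ~((α → α) ∧ (α ∧ α)) = 1 ∧ 1/2 = 1/2
(~β → ~~α) ∨ (((α → α) ∨ ~(α ∨ β)) ∧ ~((α → α) ∧ (α ∧ α))) = 1/2 ∨ 1/2 = 1/2
No assignment yields a value below 1/2, so this is the minimum.

1/2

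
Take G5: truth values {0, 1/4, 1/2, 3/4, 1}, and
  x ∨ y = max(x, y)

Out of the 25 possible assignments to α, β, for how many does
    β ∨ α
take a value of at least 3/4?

value 1: 9 assignments (counts)
value 3/4: 7 assignments (counts)
value 1/2: 5 assignments
value 1/4: 3 assignments
value 0: 1 assignment
So 16 of the 25 assignments meet the threshold.

16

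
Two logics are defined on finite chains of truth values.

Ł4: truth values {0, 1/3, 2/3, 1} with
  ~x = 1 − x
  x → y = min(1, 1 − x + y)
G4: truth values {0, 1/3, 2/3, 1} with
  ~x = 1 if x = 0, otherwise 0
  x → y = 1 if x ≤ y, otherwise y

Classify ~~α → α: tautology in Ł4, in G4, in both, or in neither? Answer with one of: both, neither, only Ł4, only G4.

only Ł4

In Ł4: every assignment gives 1 — tautology.
In G4: at α = 1/3 the value is 1/3 — not a tautology.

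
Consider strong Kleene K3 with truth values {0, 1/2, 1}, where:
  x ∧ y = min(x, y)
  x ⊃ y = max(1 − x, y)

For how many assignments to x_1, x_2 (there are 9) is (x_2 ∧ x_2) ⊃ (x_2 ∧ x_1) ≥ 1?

x_1 = 0, x_2 = 0 ↦ 1  ≥
x_1 = 0, x_2 = 1/2 ↦ 1/2  <
x_1 = 0, x_2 = 1 ↦ 0  <
x_1 = 1/2, x_2 = 0 ↦ 1  ≥
x_1 = 1/2, x_2 = 1/2 ↦ 1/2  <
x_1 = 1/2, x_2 = 1 ↦ 1/2  <
x_1 = 1, x_2 = 0 ↦ 1  ≥
x_1 = 1, x_2 = 1/2 ↦ 1/2  <
x_1 = 1, x_2 = 1 ↦ 1  ≥
So 4 of the 9 assignments meet the threshold.

4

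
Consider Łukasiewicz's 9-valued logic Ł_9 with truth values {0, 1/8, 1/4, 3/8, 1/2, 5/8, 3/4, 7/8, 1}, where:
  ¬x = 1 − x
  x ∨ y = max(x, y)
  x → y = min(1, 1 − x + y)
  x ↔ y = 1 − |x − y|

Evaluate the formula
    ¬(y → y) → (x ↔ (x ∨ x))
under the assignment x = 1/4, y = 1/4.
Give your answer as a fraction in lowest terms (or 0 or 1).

y → y = 1/4 → 1/4 = 1
¬(y → y) = ¬1 = 0
x ∨ x = 1/4 ∨ 1/4 = 1/4
x ↔ (x ∨ x) = 1/4 ↔ 1/4 = 1
¬(y → y) → (x ↔ (x ∨ x)) = 0 → 1 = 1

1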